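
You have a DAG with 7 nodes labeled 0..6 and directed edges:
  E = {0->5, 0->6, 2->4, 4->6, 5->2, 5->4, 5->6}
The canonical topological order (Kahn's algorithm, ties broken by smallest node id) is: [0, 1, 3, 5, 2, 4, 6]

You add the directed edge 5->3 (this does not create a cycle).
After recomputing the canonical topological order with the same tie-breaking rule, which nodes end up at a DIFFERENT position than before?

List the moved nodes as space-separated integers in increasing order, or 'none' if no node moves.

Answer: 2 3 5

Derivation:
Old toposort: [0, 1, 3, 5, 2, 4, 6]
Added edge 5->3
Recompute Kahn (smallest-id tiebreak):
  initial in-degrees: [0, 0, 1, 1, 2, 1, 3]
  ready (indeg=0): [0, 1]
  pop 0: indeg[5]->0; indeg[6]->2 | ready=[1, 5] | order so far=[0]
  pop 1: no out-edges | ready=[5] | order so far=[0, 1]
  pop 5: indeg[2]->0; indeg[3]->0; indeg[4]->1; indeg[6]->1 | ready=[2, 3] | order so far=[0, 1, 5]
  pop 2: indeg[4]->0 | ready=[3, 4] | order so far=[0, 1, 5, 2]
  pop 3: no out-edges | ready=[4] | order so far=[0, 1, 5, 2, 3]
  pop 4: indeg[6]->0 | ready=[6] | order so far=[0, 1, 5, 2, 3, 4]
  pop 6: no out-edges | ready=[] | order so far=[0, 1, 5, 2, 3, 4, 6]
New canonical toposort: [0, 1, 5, 2, 3, 4, 6]
Compare positions:
  Node 0: index 0 -> 0 (same)
  Node 1: index 1 -> 1 (same)
  Node 2: index 4 -> 3 (moved)
  Node 3: index 2 -> 4 (moved)
  Node 4: index 5 -> 5 (same)
  Node 5: index 3 -> 2 (moved)
  Node 6: index 6 -> 6 (same)
Nodes that changed position: 2 3 5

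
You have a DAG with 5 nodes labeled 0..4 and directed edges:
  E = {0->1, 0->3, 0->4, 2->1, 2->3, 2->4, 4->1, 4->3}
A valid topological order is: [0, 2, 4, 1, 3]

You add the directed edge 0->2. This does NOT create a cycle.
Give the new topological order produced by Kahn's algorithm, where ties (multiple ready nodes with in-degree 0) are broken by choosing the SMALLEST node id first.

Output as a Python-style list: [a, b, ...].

Answer: [0, 2, 4, 1, 3]

Derivation:
Old toposort: [0, 2, 4, 1, 3]
Added edge: 0->2
Position of 0 (0) < position of 2 (1). Old order still valid.
Run Kahn's algorithm (break ties by smallest node id):
  initial in-degrees: [0, 3, 1, 3, 2]
  ready (indeg=0): [0]
  pop 0: indeg[1]->2; indeg[2]->0; indeg[3]->2; indeg[4]->1 | ready=[2] | order so far=[0]
  pop 2: indeg[1]->1; indeg[3]->1; indeg[4]->0 | ready=[4] | order so far=[0, 2]
  pop 4: indeg[1]->0; indeg[3]->0 | ready=[1, 3] | order so far=[0, 2, 4]
  pop 1: no out-edges | ready=[3] | order so far=[0, 2, 4, 1]
  pop 3: no out-edges | ready=[] | order so far=[0, 2, 4, 1, 3]
  Result: [0, 2, 4, 1, 3]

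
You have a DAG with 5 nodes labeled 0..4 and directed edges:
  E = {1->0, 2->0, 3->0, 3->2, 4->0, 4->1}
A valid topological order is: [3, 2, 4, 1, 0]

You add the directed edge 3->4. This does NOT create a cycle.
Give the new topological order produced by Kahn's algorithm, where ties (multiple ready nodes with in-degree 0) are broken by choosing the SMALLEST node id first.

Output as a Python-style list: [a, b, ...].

Answer: [3, 2, 4, 1, 0]

Derivation:
Old toposort: [3, 2, 4, 1, 0]
Added edge: 3->4
Position of 3 (0) < position of 4 (2). Old order still valid.
Run Kahn's algorithm (break ties by smallest node id):
  initial in-degrees: [4, 1, 1, 0, 1]
  ready (indeg=0): [3]
  pop 3: indeg[0]->3; indeg[2]->0; indeg[4]->0 | ready=[2, 4] | order so far=[3]
  pop 2: indeg[0]->2 | ready=[4] | order so far=[3, 2]
  pop 4: indeg[0]->1; indeg[1]->0 | ready=[1] | order so far=[3, 2, 4]
  pop 1: indeg[0]->0 | ready=[0] | order so far=[3, 2, 4, 1]
  pop 0: no out-edges | ready=[] | order so far=[3, 2, 4, 1, 0]
  Result: [3, 2, 4, 1, 0]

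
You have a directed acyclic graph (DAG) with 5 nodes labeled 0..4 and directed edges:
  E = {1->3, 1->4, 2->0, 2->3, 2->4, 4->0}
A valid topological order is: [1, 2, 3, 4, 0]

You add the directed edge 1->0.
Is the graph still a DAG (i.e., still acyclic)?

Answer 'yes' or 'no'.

Given toposort: [1, 2, 3, 4, 0]
Position of 1: index 0; position of 0: index 4
New edge 1->0: forward
Forward edge: respects the existing order. Still a DAG, same toposort still valid.
Still a DAG? yes

Answer: yes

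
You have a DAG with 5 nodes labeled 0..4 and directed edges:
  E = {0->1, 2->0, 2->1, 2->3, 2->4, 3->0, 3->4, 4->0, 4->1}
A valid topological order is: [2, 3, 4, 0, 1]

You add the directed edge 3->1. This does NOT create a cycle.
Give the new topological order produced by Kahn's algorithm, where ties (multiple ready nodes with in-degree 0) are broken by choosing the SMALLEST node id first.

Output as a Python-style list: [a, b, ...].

Old toposort: [2, 3, 4, 0, 1]
Added edge: 3->1
Position of 3 (1) < position of 1 (4). Old order still valid.
Run Kahn's algorithm (break ties by smallest node id):
  initial in-degrees: [3, 4, 0, 1, 2]
  ready (indeg=0): [2]
  pop 2: indeg[0]->2; indeg[1]->3; indeg[3]->0; indeg[4]->1 | ready=[3] | order so far=[2]
  pop 3: indeg[0]->1; indeg[1]->2; indeg[4]->0 | ready=[4] | order so far=[2, 3]
  pop 4: indeg[0]->0; indeg[1]->1 | ready=[0] | order so far=[2, 3, 4]
  pop 0: indeg[1]->0 | ready=[1] | order so far=[2, 3, 4, 0]
  pop 1: no out-edges | ready=[] | order so far=[2, 3, 4, 0, 1]
  Result: [2, 3, 4, 0, 1]

Answer: [2, 3, 4, 0, 1]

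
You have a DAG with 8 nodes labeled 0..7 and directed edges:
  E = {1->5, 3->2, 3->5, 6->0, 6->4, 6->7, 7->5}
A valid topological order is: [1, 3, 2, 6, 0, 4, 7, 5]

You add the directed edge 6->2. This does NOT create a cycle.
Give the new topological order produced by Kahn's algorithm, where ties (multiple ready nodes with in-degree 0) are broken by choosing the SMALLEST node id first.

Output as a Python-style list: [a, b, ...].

Answer: [1, 3, 6, 0, 2, 4, 7, 5]

Derivation:
Old toposort: [1, 3, 2, 6, 0, 4, 7, 5]
Added edge: 6->2
Position of 6 (3) > position of 2 (2). Must reorder: 6 must now come before 2.
Run Kahn's algorithm (break ties by smallest node id):
  initial in-degrees: [1, 0, 2, 0, 1, 3, 0, 1]
  ready (indeg=0): [1, 3, 6]
  pop 1: indeg[5]->2 | ready=[3, 6] | order so far=[1]
  pop 3: indeg[2]->1; indeg[5]->1 | ready=[6] | order so far=[1, 3]
  pop 6: indeg[0]->0; indeg[2]->0; indeg[4]->0; indeg[7]->0 | ready=[0, 2, 4, 7] | order so far=[1, 3, 6]
  pop 0: no out-edges | ready=[2, 4, 7] | order so far=[1, 3, 6, 0]
  pop 2: no out-edges | ready=[4, 7] | order so far=[1, 3, 6, 0, 2]
  pop 4: no out-edges | ready=[7] | order so far=[1, 3, 6, 0, 2, 4]
  pop 7: indeg[5]->0 | ready=[5] | order so far=[1, 3, 6, 0, 2, 4, 7]
  pop 5: no out-edges | ready=[] | order so far=[1, 3, 6, 0, 2, 4, 7, 5]
  Result: [1, 3, 6, 0, 2, 4, 7, 5]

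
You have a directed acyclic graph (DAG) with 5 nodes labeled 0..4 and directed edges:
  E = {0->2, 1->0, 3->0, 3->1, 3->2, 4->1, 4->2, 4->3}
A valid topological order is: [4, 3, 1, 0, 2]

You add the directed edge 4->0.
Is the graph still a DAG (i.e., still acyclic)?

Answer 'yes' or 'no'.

Answer: yes

Derivation:
Given toposort: [4, 3, 1, 0, 2]
Position of 4: index 0; position of 0: index 3
New edge 4->0: forward
Forward edge: respects the existing order. Still a DAG, same toposort still valid.
Still a DAG? yes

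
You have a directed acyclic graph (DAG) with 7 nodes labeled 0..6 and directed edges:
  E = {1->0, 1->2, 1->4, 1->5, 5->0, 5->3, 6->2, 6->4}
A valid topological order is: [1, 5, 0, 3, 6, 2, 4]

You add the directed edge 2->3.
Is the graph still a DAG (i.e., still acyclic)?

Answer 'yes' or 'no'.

Answer: yes

Derivation:
Given toposort: [1, 5, 0, 3, 6, 2, 4]
Position of 2: index 5; position of 3: index 3
New edge 2->3: backward (u after v in old order)
Backward edge: old toposort is now invalid. Check if this creates a cycle.
Does 3 already reach 2? Reachable from 3: [3]. NO -> still a DAG (reorder needed).
Still a DAG? yes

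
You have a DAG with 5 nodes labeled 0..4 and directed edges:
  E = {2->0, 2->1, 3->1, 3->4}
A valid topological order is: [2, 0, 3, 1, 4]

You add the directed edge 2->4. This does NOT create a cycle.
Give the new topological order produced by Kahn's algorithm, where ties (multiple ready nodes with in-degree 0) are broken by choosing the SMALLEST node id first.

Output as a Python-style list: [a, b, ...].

Answer: [2, 0, 3, 1, 4]

Derivation:
Old toposort: [2, 0, 3, 1, 4]
Added edge: 2->4
Position of 2 (0) < position of 4 (4). Old order still valid.
Run Kahn's algorithm (break ties by smallest node id):
  initial in-degrees: [1, 2, 0, 0, 2]
  ready (indeg=0): [2, 3]
  pop 2: indeg[0]->0; indeg[1]->1; indeg[4]->1 | ready=[0, 3] | order so far=[2]
  pop 0: no out-edges | ready=[3] | order so far=[2, 0]
  pop 3: indeg[1]->0; indeg[4]->0 | ready=[1, 4] | order so far=[2, 0, 3]
  pop 1: no out-edges | ready=[4] | order so far=[2, 0, 3, 1]
  pop 4: no out-edges | ready=[] | order so far=[2, 0, 3, 1, 4]
  Result: [2, 0, 3, 1, 4]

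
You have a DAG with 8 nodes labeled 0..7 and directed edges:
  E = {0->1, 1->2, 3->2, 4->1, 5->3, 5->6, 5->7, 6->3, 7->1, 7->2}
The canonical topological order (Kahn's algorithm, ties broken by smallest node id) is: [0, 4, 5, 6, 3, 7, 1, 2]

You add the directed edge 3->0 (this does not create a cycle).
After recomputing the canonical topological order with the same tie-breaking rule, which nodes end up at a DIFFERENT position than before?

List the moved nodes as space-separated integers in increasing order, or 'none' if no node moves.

Answer: 0 3 4 5 6

Derivation:
Old toposort: [0, 4, 5, 6, 3, 7, 1, 2]
Added edge 3->0
Recompute Kahn (smallest-id tiebreak):
  initial in-degrees: [1, 3, 3, 2, 0, 0, 1, 1]
  ready (indeg=0): [4, 5]
  pop 4: indeg[1]->2 | ready=[5] | order so far=[4]
  pop 5: indeg[3]->1; indeg[6]->0; indeg[7]->0 | ready=[6, 7] | order so far=[4, 5]
  pop 6: indeg[3]->0 | ready=[3, 7] | order so far=[4, 5, 6]
  pop 3: indeg[0]->0; indeg[2]->2 | ready=[0, 7] | order so far=[4, 5, 6, 3]
  pop 0: indeg[1]->1 | ready=[7] | order so far=[4, 5, 6, 3, 0]
  pop 7: indeg[1]->0; indeg[2]->1 | ready=[1] | order so far=[4, 5, 6, 3, 0, 7]
  pop 1: indeg[2]->0 | ready=[2] | order so far=[4, 5, 6, 3, 0, 7, 1]
  pop 2: no out-edges | ready=[] | order so far=[4, 5, 6, 3, 0, 7, 1, 2]
New canonical toposort: [4, 5, 6, 3, 0, 7, 1, 2]
Compare positions:
  Node 0: index 0 -> 4 (moved)
  Node 1: index 6 -> 6 (same)
  Node 2: index 7 -> 7 (same)
  Node 3: index 4 -> 3 (moved)
  Node 4: index 1 -> 0 (moved)
  Node 5: index 2 -> 1 (moved)
  Node 6: index 3 -> 2 (moved)
  Node 7: index 5 -> 5 (same)
Nodes that changed position: 0 3 4 5 6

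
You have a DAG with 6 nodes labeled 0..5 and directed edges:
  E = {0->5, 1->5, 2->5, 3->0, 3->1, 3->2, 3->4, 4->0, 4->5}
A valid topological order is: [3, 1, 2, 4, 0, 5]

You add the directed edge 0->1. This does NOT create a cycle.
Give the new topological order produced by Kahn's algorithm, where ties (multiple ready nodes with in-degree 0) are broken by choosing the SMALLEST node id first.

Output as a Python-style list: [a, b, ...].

Old toposort: [3, 1, 2, 4, 0, 5]
Added edge: 0->1
Position of 0 (4) > position of 1 (1). Must reorder: 0 must now come before 1.
Run Kahn's algorithm (break ties by smallest node id):
  initial in-degrees: [2, 2, 1, 0, 1, 4]
  ready (indeg=0): [3]
  pop 3: indeg[0]->1; indeg[1]->1; indeg[2]->0; indeg[4]->0 | ready=[2, 4] | order so far=[3]
  pop 2: indeg[5]->3 | ready=[4] | order so far=[3, 2]
  pop 4: indeg[0]->0; indeg[5]->2 | ready=[0] | order so far=[3, 2, 4]
  pop 0: indeg[1]->0; indeg[5]->1 | ready=[1] | order so far=[3, 2, 4, 0]
  pop 1: indeg[5]->0 | ready=[5] | order so far=[3, 2, 4, 0, 1]
  pop 5: no out-edges | ready=[] | order so far=[3, 2, 4, 0, 1, 5]
  Result: [3, 2, 4, 0, 1, 5]

Answer: [3, 2, 4, 0, 1, 5]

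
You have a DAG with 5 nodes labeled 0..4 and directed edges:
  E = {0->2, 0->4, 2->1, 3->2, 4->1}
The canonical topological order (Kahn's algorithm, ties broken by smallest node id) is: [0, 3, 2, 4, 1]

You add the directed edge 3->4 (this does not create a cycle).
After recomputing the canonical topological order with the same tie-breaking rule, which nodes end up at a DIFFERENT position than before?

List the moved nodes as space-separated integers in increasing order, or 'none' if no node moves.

Answer: none

Derivation:
Old toposort: [0, 3, 2, 4, 1]
Added edge 3->4
Recompute Kahn (smallest-id tiebreak):
  initial in-degrees: [0, 2, 2, 0, 2]
  ready (indeg=0): [0, 3]
  pop 0: indeg[2]->1; indeg[4]->1 | ready=[3] | order so far=[0]
  pop 3: indeg[2]->0; indeg[4]->0 | ready=[2, 4] | order so far=[0, 3]
  pop 2: indeg[1]->1 | ready=[4] | order so far=[0, 3, 2]
  pop 4: indeg[1]->0 | ready=[1] | order so far=[0, 3, 2, 4]
  pop 1: no out-edges | ready=[] | order so far=[0, 3, 2, 4, 1]
New canonical toposort: [0, 3, 2, 4, 1]
Compare positions:
  Node 0: index 0 -> 0 (same)
  Node 1: index 4 -> 4 (same)
  Node 2: index 2 -> 2 (same)
  Node 3: index 1 -> 1 (same)
  Node 4: index 3 -> 3 (same)
Nodes that changed position: none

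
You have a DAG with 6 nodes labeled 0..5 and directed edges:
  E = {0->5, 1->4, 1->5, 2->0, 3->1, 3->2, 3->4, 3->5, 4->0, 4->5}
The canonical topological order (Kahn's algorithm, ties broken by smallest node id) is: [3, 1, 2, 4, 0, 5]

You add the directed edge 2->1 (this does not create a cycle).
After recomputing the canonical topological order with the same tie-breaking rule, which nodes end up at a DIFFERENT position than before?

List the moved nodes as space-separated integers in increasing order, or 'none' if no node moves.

Old toposort: [3, 1, 2, 4, 0, 5]
Added edge 2->1
Recompute Kahn (smallest-id tiebreak):
  initial in-degrees: [2, 2, 1, 0, 2, 4]
  ready (indeg=0): [3]
  pop 3: indeg[1]->1; indeg[2]->0; indeg[4]->1; indeg[5]->3 | ready=[2] | order so far=[3]
  pop 2: indeg[0]->1; indeg[1]->0 | ready=[1] | order so far=[3, 2]
  pop 1: indeg[4]->0; indeg[5]->2 | ready=[4] | order so far=[3, 2, 1]
  pop 4: indeg[0]->0; indeg[5]->1 | ready=[0] | order so far=[3, 2, 1, 4]
  pop 0: indeg[5]->0 | ready=[5] | order so far=[3, 2, 1, 4, 0]
  pop 5: no out-edges | ready=[] | order so far=[3, 2, 1, 4, 0, 5]
New canonical toposort: [3, 2, 1, 4, 0, 5]
Compare positions:
  Node 0: index 4 -> 4 (same)
  Node 1: index 1 -> 2 (moved)
  Node 2: index 2 -> 1 (moved)
  Node 3: index 0 -> 0 (same)
  Node 4: index 3 -> 3 (same)
  Node 5: index 5 -> 5 (same)
Nodes that changed position: 1 2

Answer: 1 2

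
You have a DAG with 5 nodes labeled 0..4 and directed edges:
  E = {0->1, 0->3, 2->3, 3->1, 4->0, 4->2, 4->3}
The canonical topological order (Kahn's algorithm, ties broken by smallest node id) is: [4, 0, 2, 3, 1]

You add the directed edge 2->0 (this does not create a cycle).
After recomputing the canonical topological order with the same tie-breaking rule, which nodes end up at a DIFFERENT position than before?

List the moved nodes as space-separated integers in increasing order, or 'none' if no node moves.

Old toposort: [4, 0, 2, 3, 1]
Added edge 2->0
Recompute Kahn (smallest-id tiebreak):
  initial in-degrees: [2, 2, 1, 3, 0]
  ready (indeg=0): [4]
  pop 4: indeg[0]->1; indeg[2]->0; indeg[3]->2 | ready=[2] | order so far=[4]
  pop 2: indeg[0]->0; indeg[3]->1 | ready=[0] | order so far=[4, 2]
  pop 0: indeg[1]->1; indeg[3]->0 | ready=[3] | order so far=[4, 2, 0]
  pop 3: indeg[1]->0 | ready=[1] | order so far=[4, 2, 0, 3]
  pop 1: no out-edges | ready=[] | order so far=[4, 2, 0, 3, 1]
New canonical toposort: [4, 2, 0, 3, 1]
Compare positions:
  Node 0: index 1 -> 2 (moved)
  Node 1: index 4 -> 4 (same)
  Node 2: index 2 -> 1 (moved)
  Node 3: index 3 -> 3 (same)
  Node 4: index 0 -> 0 (same)
Nodes that changed position: 0 2

Answer: 0 2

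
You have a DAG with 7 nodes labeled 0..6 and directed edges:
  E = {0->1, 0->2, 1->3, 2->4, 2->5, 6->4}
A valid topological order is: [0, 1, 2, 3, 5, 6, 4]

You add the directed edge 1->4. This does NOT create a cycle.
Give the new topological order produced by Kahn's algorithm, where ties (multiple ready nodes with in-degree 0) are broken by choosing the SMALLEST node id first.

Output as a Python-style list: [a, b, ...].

Old toposort: [0, 1, 2, 3, 5, 6, 4]
Added edge: 1->4
Position of 1 (1) < position of 4 (6). Old order still valid.
Run Kahn's algorithm (break ties by smallest node id):
  initial in-degrees: [0, 1, 1, 1, 3, 1, 0]
  ready (indeg=0): [0, 6]
  pop 0: indeg[1]->0; indeg[2]->0 | ready=[1, 2, 6] | order so far=[0]
  pop 1: indeg[3]->0; indeg[4]->2 | ready=[2, 3, 6] | order so far=[0, 1]
  pop 2: indeg[4]->1; indeg[5]->0 | ready=[3, 5, 6] | order so far=[0, 1, 2]
  pop 3: no out-edges | ready=[5, 6] | order so far=[0, 1, 2, 3]
  pop 5: no out-edges | ready=[6] | order so far=[0, 1, 2, 3, 5]
  pop 6: indeg[4]->0 | ready=[4] | order so far=[0, 1, 2, 3, 5, 6]
  pop 4: no out-edges | ready=[] | order so far=[0, 1, 2, 3, 5, 6, 4]
  Result: [0, 1, 2, 3, 5, 6, 4]

Answer: [0, 1, 2, 3, 5, 6, 4]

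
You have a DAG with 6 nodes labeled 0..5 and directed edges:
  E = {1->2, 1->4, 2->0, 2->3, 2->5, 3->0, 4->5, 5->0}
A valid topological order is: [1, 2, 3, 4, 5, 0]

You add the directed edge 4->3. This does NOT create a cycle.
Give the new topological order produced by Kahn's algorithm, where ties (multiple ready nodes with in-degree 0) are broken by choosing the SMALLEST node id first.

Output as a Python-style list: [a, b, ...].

Answer: [1, 2, 4, 3, 5, 0]

Derivation:
Old toposort: [1, 2, 3, 4, 5, 0]
Added edge: 4->3
Position of 4 (3) > position of 3 (2). Must reorder: 4 must now come before 3.
Run Kahn's algorithm (break ties by smallest node id):
  initial in-degrees: [3, 0, 1, 2, 1, 2]
  ready (indeg=0): [1]
  pop 1: indeg[2]->0; indeg[4]->0 | ready=[2, 4] | order so far=[1]
  pop 2: indeg[0]->2; indeg[3]->1; indeg[5]->1 | ready=[4] | order so far=[1, 2]
  pop 4: indeg[3]->0; indeg[5]->0 | ready=[3, 5] | order so far=[1, 2, 4]
  pop 3: indeg[0]->1 | ready=[5] | order so far=[1, 2, 4, 3]
  pop 5: indeg[0]->0 | ready=[0] | order so far=[1, 2, 4, 3, 5]
  pop 0: no out-edges | ready=[] | order so far=[1, 2, 4, 3, 5, 0]
  Result: [1, 2, 4, 3, 5, 0]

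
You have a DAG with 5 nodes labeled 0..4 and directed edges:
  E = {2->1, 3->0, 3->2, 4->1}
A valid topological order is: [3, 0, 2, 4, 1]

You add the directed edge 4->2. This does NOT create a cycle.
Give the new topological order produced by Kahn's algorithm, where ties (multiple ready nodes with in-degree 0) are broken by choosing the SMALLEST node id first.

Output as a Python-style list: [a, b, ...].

Old toposort: [3, 0, 2, 4, 1]
Added edge: 4->2
Position of 4 (3) > position of 2 (2). Must reorder: 4 must now come before 2.
Run Kahn's algorithm (break ties by smallest node id):
  initial in-degrees: [1, 2, 2, 0, 0]
  ready (indeg=0): [3, 4]
  pop 3: indeg[0]->0; indeg[2]->1 | ready=[0, 4] | order so far=[3]
  pop 0: no out-edges | ready=[4] | order so far=[3, 0]
  pop 4: indeg[1]->1; indeg[2]->0 | ready=[2] | order so far=[3, 0, 4]
  pop 2: indeg[1]->0 | ready=[1] | order so far=[3, 0, 4, 2]
  pop 1: no out-edges | ready=[] | order so far=[3, 0, 4, 2, 1]
  Result: [3, 0, 4, 2, 1]

Answer: [3, 0, 4, 2, 1]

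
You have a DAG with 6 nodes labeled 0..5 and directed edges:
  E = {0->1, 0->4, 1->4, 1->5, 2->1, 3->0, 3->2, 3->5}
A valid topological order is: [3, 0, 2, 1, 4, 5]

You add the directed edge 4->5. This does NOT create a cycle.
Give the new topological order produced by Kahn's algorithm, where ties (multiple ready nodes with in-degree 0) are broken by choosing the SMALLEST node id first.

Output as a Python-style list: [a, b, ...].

Old toposort: [3, 0, 2, 1, 4, 5]
Added edge: 4->5
Position of 4 (4) < position of 5 (5). Old order still valid.
Run Kahn's algorithm (break ties by smallest node id):
  initial in-degrees: [1, 2, 1, 0, 2, 3]
  ready (indeg=0): [3]
  pop 3: indeg[0]->0; indeg[2]->0; indeg[5]->2 | ready=[0, 2] | order so far=[3]
  pop 0: indeg[1]->1; indeg[4]->1 | ready=[2] | order so far=[3, 0]
  pop 2: indeg[1]->0 | ready=[1] | order so far=[3, 0, 2]
  pop 1: indeg[4]->0; indeg[5]->1 | ready=[4] | order so far=[3, 0, 2, 1]
  pop 4: indeg[5]->0 | ready=[5] | order so far=[3, 0, 2, 1, 4]
  pop 5: no out-edges | ready=[] | order so far=[3, 0, 2, 1, 4, 5]
  Result: [3, 0, 2, 1, 4, 5]

Answer: [3, 0, 2, 1, 4, 5]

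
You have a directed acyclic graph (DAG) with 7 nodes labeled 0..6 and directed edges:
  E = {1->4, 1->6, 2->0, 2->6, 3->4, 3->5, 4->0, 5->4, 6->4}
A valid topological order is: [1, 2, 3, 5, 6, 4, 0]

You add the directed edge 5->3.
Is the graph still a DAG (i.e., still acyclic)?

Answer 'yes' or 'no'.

Given toposort: [1, 2, 3, 5, 6, 4, 0]
Position of 5: index 3; position of 3: index 2
New edge 5->3: backward (u after v in old order)
Backward edge: old toposort is now invalid. Check if this creates a cycle.
Does 3 already reach 5? Reachable from 3: [0, 3, 4, 5]. YES -> cycle!
Still a DAG? no

Answer: no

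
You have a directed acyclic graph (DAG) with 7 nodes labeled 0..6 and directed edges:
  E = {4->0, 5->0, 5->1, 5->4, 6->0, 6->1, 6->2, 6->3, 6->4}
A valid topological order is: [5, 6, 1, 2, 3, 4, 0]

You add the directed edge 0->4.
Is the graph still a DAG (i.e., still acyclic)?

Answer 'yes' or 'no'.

Answer: no

Derivation:
Given toposort: [5, 6, 1, 2, 3, 4, 0]
Position of 0: index 6; position of 4: index 5
New edge 0->4: backward (u after v in old order)
Backward edge: old toposort is now invalid. Check if this creates a cycle.
Does 4 already reach 0? Reachable from 4: [0, 4]. YES -> cycle!
Still a DAG? no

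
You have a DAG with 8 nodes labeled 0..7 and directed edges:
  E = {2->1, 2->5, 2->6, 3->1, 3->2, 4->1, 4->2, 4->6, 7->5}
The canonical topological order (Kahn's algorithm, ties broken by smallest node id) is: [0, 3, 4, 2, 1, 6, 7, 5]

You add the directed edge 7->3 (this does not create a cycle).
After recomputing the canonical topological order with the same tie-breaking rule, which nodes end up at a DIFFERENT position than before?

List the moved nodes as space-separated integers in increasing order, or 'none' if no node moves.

Answer: 1 2 3 4 5 6 7

Derivation:
Old toposort: [0, 3, 4, 2, 1, 6, 7, 5]
Added edge 7->3
Recompute Kahn (smallest-id tiebreak):
  initial in-degrees: [0, 3, 2, 1, 0, 2, 2, 0]
  ready (indeg=0): [0, 4, 7]
  pop 0: no out-edges | ready=[4, 7] | order so far=[0]
  pop 4: indeg[1]->2; indeg[2]->1; indeg[6]->1 | ready=[7] | order so far=[0, 4]
  pop 7: indeg[3]->0; indeg[5]->1 | ready=[3] | order so far=[0, 4, 7]
  pop 3: indeg[1]->1; indeg[2]->0 | ready=[2] | order so far=[0, 4, 7, 3]
  pop 2: indeg[1]->0; indeg[5]->0; indeg[6]->0 | ready=[1, 5, 6] | order so far=[0, 4, 7, 3, 2]
  pop 1: no out-edges | ready=[5, 6] | order so far=[0, 4, 7, 3, 2, 1]
  pop 5: no out-edges | ready=[6] | order so far=[0, 4, 7, 3, 2, 1, 5]
  pop 6: no out-edges | ready=[] | order so far=[0, 4, 7, 3, 2, 1, 5, 6]
New canonical toposort: [0, 4, 7, 3, 2, 1, 5, 6]
Compare positions:
  Node 0: index 0 -> 0 (same)
  Node 1: index 4 -> 5 (moved)
  Node 2: index 3 -> 4 (moved)
  Node 3: index 1 -> 3 (moved)
  Node 4: index 2 -> 1 (moved)
  Node 5: index 7 -> 6 (moved)
  Node 6: index 5 -> 7 (moved)
  Node 7: index 6 -> 2 (moved)
Nodes that changed position: 1 2 3 4 5 6 7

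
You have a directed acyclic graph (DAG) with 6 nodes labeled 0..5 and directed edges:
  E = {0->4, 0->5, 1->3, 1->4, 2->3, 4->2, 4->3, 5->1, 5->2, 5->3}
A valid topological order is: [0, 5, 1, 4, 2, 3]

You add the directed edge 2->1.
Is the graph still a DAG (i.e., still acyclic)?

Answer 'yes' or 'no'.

Given toposort: [0, 5, 1, 4, 2, 3]
Position of 2: index 4; position of 1: index 2
New edge 2->1: backward (u after v in old order)
Backward edge: old toposort is now invalid. Check if this creates a cycle.
Does 1 already reach 2? Reachable from 1: [1, 2, 3, 4]. YES -> cycle!
Still a DAG? no

Answer: no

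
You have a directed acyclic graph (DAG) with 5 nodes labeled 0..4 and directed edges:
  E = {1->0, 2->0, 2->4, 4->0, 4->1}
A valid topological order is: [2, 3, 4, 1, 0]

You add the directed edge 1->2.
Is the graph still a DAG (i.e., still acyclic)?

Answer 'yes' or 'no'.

Answer: no

Derivation:
Given toposort: [2, 3, 4, 1, 0]
Position of 1: index 3; position of 2: index 0
New edge 1->2: backward (u after v in old order)
Backward edge: old toposort is now invalid. Check if this creates a cycle.
Does 2 already reach 1? Reachable from 2: [0, 1, 2, 4]. YES -> cycle!
Still a DAG? no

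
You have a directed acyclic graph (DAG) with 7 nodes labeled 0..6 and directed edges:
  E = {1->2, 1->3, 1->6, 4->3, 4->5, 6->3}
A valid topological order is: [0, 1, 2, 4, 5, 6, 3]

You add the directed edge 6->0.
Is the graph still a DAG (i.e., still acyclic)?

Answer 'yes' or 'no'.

Given toposort: [0, 1, 2, 4, 5, 6, 3]
Position of 6: index 5; position of 0: index 0
New edge 6->0: backward (u after v in old order)
Backward edge: old toposort is now invalid. Check if this creates a cycle.
Does 0 already reach 6? Reachable from 0: [0]. NO -> still a DAG (reorder needed).
Still a DAG? yes

Answer: yes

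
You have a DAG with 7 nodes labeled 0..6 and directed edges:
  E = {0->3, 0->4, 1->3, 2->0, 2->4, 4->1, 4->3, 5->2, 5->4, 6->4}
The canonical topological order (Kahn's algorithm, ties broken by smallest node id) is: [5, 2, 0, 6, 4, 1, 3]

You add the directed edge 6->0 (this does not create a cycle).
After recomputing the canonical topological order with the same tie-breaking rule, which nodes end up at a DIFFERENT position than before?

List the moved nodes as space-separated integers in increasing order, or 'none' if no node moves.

Old toposort: [5, 2, 0, 6, 4, 1, 3]
Added edge 6->0
Recompute Kahn (smallest-id tiebreak):
  initial in-degrees: [2, 1, 1, 3, 4, 0, 0]
  ready (indeg=0): [5, 6]
  pop 5: indeg[2]->0; indeg[4]->3 | ready=[2, 6] | order so far=[5]
  pop 2: indeg[0]->1; indeg[4]->2 | ready=[6] | order so far=[5, 2]
  pop 6: indeg[0]->0; indeg[4]->1 | ready=[0] | order so far=[5, 2, 6]
  pop 0: indeg[3]->2; indeg[4]->0 | ready=[4] | order so far=[5, 2, 6, 0]
  pop 4: indeg[1]->0; indeg[3]->1 | ready=[1] | order so far=[5, 2, 6, 0, 4]
  pop 1: indeg[3]->0 | ready=[3] | order so far=[5, 2, 6, 0, 4, 1]
  pop 3: no out-edges | ready=[] | order so far=[5, 2, 6, 0, 4, 1, 3]
New canonical toposort: [5, 2, 6, 0, 4, 1, 3]
Compare positions:
  Node 0: index 2 -> 3 (moved)
  Node 1: index 5 -> 5 (same)
  Node 2: index 1 -> 1 (same)
  Node 3: index 6 -> 6 (same)
  Node 4: index 4 -> 4 (same)
  Node 5: index 0 -> 0 (same)
  Node 6: index 3 -> 2 (moved)
Nodes that changed position: 0 6

Answer: 0 6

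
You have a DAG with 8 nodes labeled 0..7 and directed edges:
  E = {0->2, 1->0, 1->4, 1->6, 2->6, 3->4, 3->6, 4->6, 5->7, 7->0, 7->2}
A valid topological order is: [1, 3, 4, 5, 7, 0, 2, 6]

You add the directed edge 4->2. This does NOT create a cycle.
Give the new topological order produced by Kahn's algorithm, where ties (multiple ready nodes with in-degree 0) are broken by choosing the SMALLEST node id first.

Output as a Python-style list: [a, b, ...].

Old toposort: [1, 3, 4, 5, 7, 0, 2, 6]
Added edge: 4->2
Position of 4 (2) < position of 2 (6). Old order still valid.
Run Kahn's algorithm (break ties by smallest node id):
  initial in-degrees: [2, 0, 3, 0, 2, 0, 4, 1]
  ready (indeg=0): [1, 3, 5]
  pop 1: indeg[0]->1; indeg[4]->1; indeg[6]->3 | ready=[3, 5] | order so far=[1]
  pop 3: indeg[4]->0; indeg[6]->2 | ready=[4, 5] | order so far=[1, 3]
  pop 4: indeg[2]->2; indeg[6]->1 | ready=[5] | order so far=[1, 3, 4]
  pop 5: indeg[7]->0 | ready=[7] | order so far=[1, 3, 4, 5]
  pop 7: indeg[0]->0; indeg[2]->1 | ready=[0] | order so far=[1, 3, 4, 5, 7]
  pop 0: indeg[2]->0 | ready=[2] | order so far=[1, 3, 4, 5, 7, 0]
  pop 2: indeg[6]->0 | ready=[6] | order so far=[1, 3, 4, 5, 7, 0, 2]
  pop 6: no out-edges | ready=[] | order so far=[1, 3, 4, 5, 7, 0, 2, 6]
  Result: [1, 3, 4, 5, 7, 0, 2, 6]

Answer: [1, 3, 4, 5, 7, 0, 2, 6]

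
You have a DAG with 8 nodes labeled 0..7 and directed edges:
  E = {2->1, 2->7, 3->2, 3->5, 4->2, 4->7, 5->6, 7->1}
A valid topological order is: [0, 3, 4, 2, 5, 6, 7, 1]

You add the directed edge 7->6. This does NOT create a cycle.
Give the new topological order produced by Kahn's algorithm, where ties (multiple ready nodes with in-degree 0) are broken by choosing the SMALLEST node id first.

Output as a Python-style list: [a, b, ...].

Old toposort: [0, 3, 4, 2, 5, 6, 7, 1]
Added edge: 7->6
Position of 7 (6) > position of 6 (5). Must reorder: 7 must now come before 6.
Run Kahn's algorithm (break ties by smallest node id):
  initial in-degrees: [0, 2, 2, 0, 0, 1, 2, 2]
  ready (indeg=0): [0, 3, 4]
  pop 0: no out-edges | ready=[3, 4] | order so far=[0]
  pop 3: indeg[2]->1; indeg[5]->0 | ready=[4, 5] | order so far=[0, 3]
  pop 4: indeg[2]->0; indeg[7]->1 | ready=[2, 5] | order so far=[0, 3, 4]
  pop 2: indeg[1]->1; indeg[7]->0 | ready=[5, 7] | order so far=[0, 3, 4, 2]
  pop 5: indeg[6]->1 | ready=[7] | order so far=[0, 3, 4, 2, 5]
  pop 7: indeg[1]->0; indeg[6]->0 | ready=[1, 6] | order so far=[0, 3, 4, 2, 5, 7]
  pop 1: no out-edges | ready=[6] | order so far=[0, 3, 4, 2, 5, 7, 1]
  pop 6: no out-edges | ready=[] | order so far=[0, 3, 4, 2, 5, 7, 1, 6]
  Result: [0, 3, 4, 2, 5, 7, 1, 6]

Answer: [0, 3, 4, 2, 5, 7, 1, 6]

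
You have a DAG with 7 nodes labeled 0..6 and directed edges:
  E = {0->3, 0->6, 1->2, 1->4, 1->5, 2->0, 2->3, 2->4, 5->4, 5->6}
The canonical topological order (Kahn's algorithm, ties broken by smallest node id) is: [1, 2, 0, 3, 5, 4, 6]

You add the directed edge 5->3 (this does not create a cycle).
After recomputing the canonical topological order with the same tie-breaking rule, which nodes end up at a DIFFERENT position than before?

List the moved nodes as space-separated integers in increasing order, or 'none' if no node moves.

Answer: 3 5

Derivation:
Old toposort: [1, 2, 0, 3, 5, 4, 6]
Added edge 5->3
Recompute Kahn (smallest-id tiebreak):
  initial in-degrees: [1, 0, 1, 3, 3, 1, 2]
  ready (indeg=0): [1]
  pop 1: indeg[2]->0; indeg[4]->2; indeg[5]->0 | ready=[2, 5] | order so far=[1]
  pop 2: indeg[0]->0; indeg[3]->2; indeg[4]->1 | ready=[0, 5] | order so far=[1, 2]
  pop 0: indeg[3]->1; indeg[6]->1 | ready=[5] | order so far=[1, 2, 0]
  pop 5: indeg[3]->0; indeg[4]->0; indeg[6]->0 | ready=[3, 4, 6] | order so far=[1, 2, 0, 5]
  pop 3: no out-edges | ready=[4, 6] | order so far=[1, 2, 0, 5, 3]
  pop 4: no out-edges | ready=[6] | order so far=[1, 2, 0, 5, 3, 4]
  pop 6: no out-edges | ready=[] | order so far=[1, 2, 0, 5, 3, 4, 6]
New canonical toposort: [1, 2, 0, 5, 3, 4, 6]
Compare positions:
  Node 0: index 2 -> 2 (same)
  Node 1: index 0 -> 0 (same)
  Node 2: index 1 -> 1 (same)
  Node 3: index 3 -> 4 (moved)
  Node 4: index 5 -> 5 (same)
  Node 5: index 4 -> 3 (moved)
  Node 6: index 6 -> 6 (same)
Nodes that changed position: 3 5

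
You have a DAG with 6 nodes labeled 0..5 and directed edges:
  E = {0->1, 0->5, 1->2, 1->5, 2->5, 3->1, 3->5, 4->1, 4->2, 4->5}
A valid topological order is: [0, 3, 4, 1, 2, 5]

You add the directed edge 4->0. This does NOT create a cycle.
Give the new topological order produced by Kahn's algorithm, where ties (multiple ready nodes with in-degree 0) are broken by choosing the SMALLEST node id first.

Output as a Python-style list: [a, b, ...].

Old toposort: [0, 3, 4, 1, 2, 5]
Added edge: 4->0
Position of 4 (2) > position of 0 (0). Must reorder: 4 must now come before 0.
Run Kahn's algorithm (break ties by smallest node id):
  initial in-degrees: [1, 3, 2, 0, 0, 5]
  ready (indeg=0): [3, 4]
  pop 3: indeg[1]->2; indeg[5]->4 | ready=[4] | order so far=[3]
  pop 4: indeg[0]->0; indeg[1]->1; indeg[2]->1; indeg[5]->3 | ready=[0] | order so far=[3, 4]
  pop 0: indeg[1]->0; indeg[5]->2 | ready=[1] | order so far=[3, 4, 0]
  pop 1: indeg[2]->0; indeg[5]->1 | ready=[2] | order so far=[3, 4, 0, 1]
  pop 2: indeg[5]->0 | ready=[5] | order so far=[3, 4, 0, 1, 2]
  pop 5: no out-edges | ready=[] | order so far=[3, 4, 0, 1, 2, 5]
  Result: [3, 4, 0, 1, 2, 5]

Answer: [3, 4, 0, 1, 2, 5]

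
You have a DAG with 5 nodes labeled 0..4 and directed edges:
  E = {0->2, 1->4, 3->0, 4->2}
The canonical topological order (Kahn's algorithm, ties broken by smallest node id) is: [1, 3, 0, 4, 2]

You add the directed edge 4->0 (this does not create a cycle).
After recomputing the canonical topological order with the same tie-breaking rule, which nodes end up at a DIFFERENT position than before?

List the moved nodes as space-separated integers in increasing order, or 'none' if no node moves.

Answer: 0 4

Derivation:
Old toposort: [1, 3, 0, 4, 2]
Added edge 4->0
Recompute Kahn (smallest-id tiebreak):
  initial in-degrees: [2, 0, 2, 0, 1]
  ready (indeg=0): [1, 3]
  pop 1: indeg[4]->0 | ready=[3, 4] | order so far=[1]
  pop 3: indeg[0]->1 | ready=[4] | order so far=[1, 3]
  pop 4: indeg[0]->0; indeg[2]->1 | ready=[0] | order so far=[1, 3, 4]
  pop 0: indeg[2]->0 | ready=[2] | order so far=[1, 3, 4, 0]
  pop 2: no out-edges | ready=[] | order so far=[1, 3, 4, 0, 2]
New canonical toposort: [1, 3, 4, 0, 2]
Compare positions:
  Node 0: index 2 -> 3 (moved)
  Node 1: index 0 -> 0 (same)
  Node 2: index 4 -> 4 (same)
  Node 3: index 1 -> 1 (same)
  Node 4: index 3 -> 2 (moved)
Nodes that changed position: 0 4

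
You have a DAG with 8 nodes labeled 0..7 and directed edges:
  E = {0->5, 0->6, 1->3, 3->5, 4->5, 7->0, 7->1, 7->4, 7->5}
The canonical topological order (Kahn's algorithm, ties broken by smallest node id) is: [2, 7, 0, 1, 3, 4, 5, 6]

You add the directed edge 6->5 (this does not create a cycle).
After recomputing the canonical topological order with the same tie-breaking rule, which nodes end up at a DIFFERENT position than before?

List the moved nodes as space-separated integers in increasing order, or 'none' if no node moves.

Old toposort: [2, 7, 0, 1, 3, 4, 5, 6]
Added edge 6->5
Recompute Kahn (smallest-id tiebreak):
  initial in-degrees: [1, 1, 0, 1, 1, 5, 1, 0]
  ready (indeg=0): [2, 7]
  pop 2: no out-edges | ready=[7] | order so far=[2]
  pop 7: indeg[0]->0; indeg[1]->0; indeg[4]->0; indeg[5]->4 | ready=[0, 1, 4] | order so far=[2, 7]
  pop 0: indeg[5]->3; indeg[6]->0 | ready=[1, 4, 6] | order so far=[2, 7, 0]
  pop 1: indeg[3]->0 | ready=[3, 4, 6] | order so far=[2, 7, 0, 1]
  pop 3: indeg[5]->2 | ready=[4, 6] | order so far=[2, 7, 0, 1, 3]
  pop 4: indeg[5]->1 | ready=[6] | order so far=[2, 7, 0, 1, 3, 4]
  pop 6: indeg[5]->0 | ready=[5] | order so far=[2, 7, 0, 1, 3, 4, 6]
  pop 5: no out-edges | ready=[] | order so far=[2, 7, 0, 1, 3, 4, 6, 5]
New canonical toposort: [2, 7, 0, 1, 3, 4, 6, 5]
Compare positions:
  Node 0: index 2 -> 2 (same)
  Node 1: index 3 -> 3 (same)
  Node 2: index 0 -> 0 (same)
  Node 3: index 4 -> 4 (same)
  Node 4: index 5 -> 5 (same)
  Node 5: index 6 -> 7 (moved)
  Node 6: index 7 -> 6 (moved)
  Node 7: index 1 -> 1 (same)
Nodes that changed position: 5 6

Answer: 5 6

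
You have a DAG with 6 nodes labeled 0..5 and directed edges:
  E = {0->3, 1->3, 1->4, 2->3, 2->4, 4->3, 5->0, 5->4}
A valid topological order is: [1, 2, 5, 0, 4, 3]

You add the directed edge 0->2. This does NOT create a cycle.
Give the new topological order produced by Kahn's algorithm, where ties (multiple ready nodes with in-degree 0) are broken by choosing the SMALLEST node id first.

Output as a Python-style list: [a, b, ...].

Answer: [1, 5, 0, 2, 4, 3]

Derivation:
Old toposort: [1, 2, 5, 0, 4, 3]
Added edge: 0->2
Position of 0 (3) > position of 2 (1). Must reorder: 0 must now come before 2.
Run Kahn's algorithm (break ties by smallest node id):
  initial in-degrees: [1, 0, 1, 4, 3, 0]
  ready (indeg=0): [1, 5]
  pop 1: indeg[3]->3; indeg[4]->2 | ready=[5] | order so far=[1]
  pop 5: indeg[0]->0; indeg[4]->1 | ready=[0] | order so far=[1, 5]
  pop 0: indeg[2]->0; indeg[3]->2 | ready=[2] | order so far=[1, 5, 0]
  pop 2: indeg[3]->1; indeg[4]->0 | ready=[4] | order so far=[1, 5, 0, 2]
  pop 4: indeg[3]->0 | ready=[3] | order so far=[1, 5, 0, 2, 4]
  pop 3: no out-edges | ready=[] | order so far=[1, 5, 0, 2, 4, 3]
  Result: [1, 5, 0, 2, 4, 3]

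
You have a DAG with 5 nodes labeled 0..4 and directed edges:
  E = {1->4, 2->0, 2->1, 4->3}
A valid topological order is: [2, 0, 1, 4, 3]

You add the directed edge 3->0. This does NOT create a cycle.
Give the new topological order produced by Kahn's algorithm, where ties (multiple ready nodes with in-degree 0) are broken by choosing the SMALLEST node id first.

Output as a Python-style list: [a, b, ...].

Old toposort: [2, 0, 1, 4, 3]
Added edge: 3->0
Position of 3 (4) > position of 0 (1). Must reorder: 3 must now come before 0.
Run Kahn's algorithm (break ties by smallest node id):
  initial in-degrees: [2, 1, 0, 1, 1]
  ready (indeg=0): [2]
  pop 2: indeg[0]->1; indeg[1]->0 | ready=[1] | order so far=[2]
  pop 1: indeg[4]->0 | ready=[4] | order so far=[2, 1]
  pop 4: indeg[3]->0 | ready=[3] | order so far=[2, 1, 4]
  pop 3: indeg[0]->0 | ready=[0] | order so far=[2, 1, 4, 3]
  pop 0: no out-edges | ready=[] | order so far=[2, 1, 4, 3, 0]
  Result: [2, 1, 4, 3, 0]

Answer: [2, 1, 4, 3, 0]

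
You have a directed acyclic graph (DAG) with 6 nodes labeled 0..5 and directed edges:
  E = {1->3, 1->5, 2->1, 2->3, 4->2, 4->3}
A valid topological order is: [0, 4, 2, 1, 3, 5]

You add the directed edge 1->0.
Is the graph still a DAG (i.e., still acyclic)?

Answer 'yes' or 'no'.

Given toposort: [0, 4, 2, 1, 3, 5]
Position of 1: index 3; position of 0: index 0
New edge 1->0: backward (u after v in old order)
Backward edge: old toposort is now invalid. Check if this creates a cycle.
Does 0 already reach 1? Reachable from 0: [0]. NO -> still a DAG (reorder needed).
Still a DAG? yes

Answer: yes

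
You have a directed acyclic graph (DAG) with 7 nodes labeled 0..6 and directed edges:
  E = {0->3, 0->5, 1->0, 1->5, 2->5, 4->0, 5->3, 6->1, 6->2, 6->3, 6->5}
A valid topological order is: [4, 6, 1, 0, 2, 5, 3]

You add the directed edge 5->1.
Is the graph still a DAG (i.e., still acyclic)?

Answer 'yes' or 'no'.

Answer: no

Derivation:
Given toposort: [4, 6, 1, 0, 2, 5, 3]
Position of 5: index 5; position of 1: index 2
New edge 5->1: backward (u after v in old order)
Backward edge: old toposort is now invalid. Check if this creates a cycle.
Does 1 already reach 5? Reachable from 1: [0, 1, 3, 5]. YES -> cycle!
Still a DAG? no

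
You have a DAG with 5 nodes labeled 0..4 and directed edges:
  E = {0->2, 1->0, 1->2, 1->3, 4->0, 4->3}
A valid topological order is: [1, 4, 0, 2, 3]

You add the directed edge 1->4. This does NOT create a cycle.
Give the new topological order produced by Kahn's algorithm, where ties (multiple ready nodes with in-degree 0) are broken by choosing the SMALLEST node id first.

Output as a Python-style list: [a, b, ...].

Answer: [1, 4, 0, 2, 3]

Derivation:
Old toposort: [1, 4, 0, 2, 3]
Added edge: 1->4
Position of 1 (0) < position of 4 (1). Old order still valid.
Run Kahn's algorithm (break ties by smallest node id):
  initial in-degrees: [2, 0, 2, 2, 1]
  ready (indeg=0): [1]
  pop 1: indeg[0]->1; indeg[2]->1; indeg[3]->1; indeg[4]->0 | ready=[4] | order so far=[1]
  pop 4: indeg[0]->0; indeg[3]->0 | ready=[0, 3] | order so far=[1, 4]
  pop 0: indeg[2]->0 | ready=[2, 3] | order so far=[1, 4, 0]
  pop 2: no out-edges | ready=[3] | order so far=[1, 4, 0, 2]
  pop 3: no out-edges | ready=[] | order so far=[1, 4, 0, 2, 3]
  Result: [1, 4, 0, 2, 3]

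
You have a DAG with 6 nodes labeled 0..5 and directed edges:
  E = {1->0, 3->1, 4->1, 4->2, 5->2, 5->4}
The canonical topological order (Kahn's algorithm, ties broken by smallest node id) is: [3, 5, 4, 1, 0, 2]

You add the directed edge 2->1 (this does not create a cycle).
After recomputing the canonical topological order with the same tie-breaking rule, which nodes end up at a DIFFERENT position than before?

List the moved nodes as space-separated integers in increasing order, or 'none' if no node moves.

Old toposort: [3, 5, 4, 1, 0, 2]
Added edge 2->1
Recompute Kahn (smallest-id tiebreak):
  initial in-degrees: [1, 3, 2, 0, 1, 0]
  ready (indeg=0): [3, 5]
  pop 3: indeg[1]->2 | ready=[5] | order so far=[3]
  pop 5: indeg[2]->1; indeg[4]->0 | ready=[4] | order so far=[3, 5]
  pop 4: indeg[1]->1; indeg[2]->0 | ready=[2] | order so far=[3, 5, 4]
  pop 2: indeg[1]->0 | ready=[1] | order so far=[3, 5, 4, 2]
  pop 1: indeg[0]->0 | ready=[0] | order so far=[3, 5, 4, 2, 1]
  pop 0: no out-edges | ready=[] | order so far=[3, 5, 4, 2, 1, 0]
New canonical toposort: [3, 5, 4, 2, 1, 0]
Compare positions:
  Node 0: index 4 -> 5 (moved)
  Node 1: index 3 -> 4 (moved)
  Node 2: index 5 -> 3 (moved)
  Node 3: index 0 -> 0 (same)
  Node 4: index 2 -> 2 (same)
  Node 5: index 1 -> 1 (same)
Nodes that changed position: 0 1 2

Answer: 0 1 2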